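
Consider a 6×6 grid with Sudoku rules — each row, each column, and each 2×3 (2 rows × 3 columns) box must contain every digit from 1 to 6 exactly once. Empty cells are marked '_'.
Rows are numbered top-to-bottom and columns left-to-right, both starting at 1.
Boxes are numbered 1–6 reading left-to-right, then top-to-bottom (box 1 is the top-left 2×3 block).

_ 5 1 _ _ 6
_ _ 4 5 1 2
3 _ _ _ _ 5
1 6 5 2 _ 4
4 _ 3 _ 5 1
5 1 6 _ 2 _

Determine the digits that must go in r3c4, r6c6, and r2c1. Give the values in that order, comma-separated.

1,3,6

For r3c4:
  Consider where 1 can go in row 3.
  r3c2 is out (column 2 already has a 1).
  r3c3 is out (column 3 already has a 1).
  r3c5 is out (column 5 already has a 1).
  So the only cell in row 3 that can hold 1 is r3c4.
  So r3c4 = 1.
For r6c6:
  Row 6 already contains {1, 2, 5, 6}.
  Column 6 already contains {1, 2, 4, 5, 6}.
  Its 2×3 block (box 6) already contains {1, 2, 5}.
  The only value from 1–6 not eliminated is 3, so r6c6 = 3.
For r2c1:
  Row 2 already contains {1, 2, 4, 5}.
  Column 1 already contains {1, 3, 4, 5}.
  Its 2×3 block (box 1) already contains {1, 4, 5}.
  The only value from 1–6 not eliminated is 6, so r2c1 = 6.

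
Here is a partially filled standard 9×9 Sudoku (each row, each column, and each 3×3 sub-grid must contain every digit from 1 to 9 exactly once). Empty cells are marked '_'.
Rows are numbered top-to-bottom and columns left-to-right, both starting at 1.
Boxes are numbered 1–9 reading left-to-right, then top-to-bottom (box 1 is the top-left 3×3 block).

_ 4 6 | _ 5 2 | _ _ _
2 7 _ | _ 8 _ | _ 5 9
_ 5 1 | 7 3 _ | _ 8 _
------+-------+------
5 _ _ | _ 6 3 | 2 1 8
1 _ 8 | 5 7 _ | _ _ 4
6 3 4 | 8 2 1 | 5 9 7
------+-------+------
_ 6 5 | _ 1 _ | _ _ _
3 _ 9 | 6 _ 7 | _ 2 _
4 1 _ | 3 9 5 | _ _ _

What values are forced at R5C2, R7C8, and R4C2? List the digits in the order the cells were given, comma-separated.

2,4,9

For R5C2:
  Consider where 2 can go in column 2.
  R4C2 is out (row 4 already has a 2).
  R8C2 is out (row 8 already has a 2).
  So the only cell in column 2 that can hold 2 is R5C2.
  So R5C2 = 2.
For R7C8:
  Consider where 4 can go in column 8.
  R1C8 is out (row 1 already has a 4).
  R5C8 is out (row 5 already has a 4).
  R9C8 is out (row 9 already has a 4).
  So the only cell in column 8 that can hold 4 is R7C8.
  So R7C8 = 4.
For R4C2:
  Row 4 already contains {1, 2, 3, 5, 6, 8}.
  Column 2 already contains {1, 3, 4, 5, 6, 7}.
  Its 3×3 block (box 4) already contains {1, 3, 4, 5, 6, 8}.
  The only value from 1–9 not eliminated is 9, so R4C2 = 9.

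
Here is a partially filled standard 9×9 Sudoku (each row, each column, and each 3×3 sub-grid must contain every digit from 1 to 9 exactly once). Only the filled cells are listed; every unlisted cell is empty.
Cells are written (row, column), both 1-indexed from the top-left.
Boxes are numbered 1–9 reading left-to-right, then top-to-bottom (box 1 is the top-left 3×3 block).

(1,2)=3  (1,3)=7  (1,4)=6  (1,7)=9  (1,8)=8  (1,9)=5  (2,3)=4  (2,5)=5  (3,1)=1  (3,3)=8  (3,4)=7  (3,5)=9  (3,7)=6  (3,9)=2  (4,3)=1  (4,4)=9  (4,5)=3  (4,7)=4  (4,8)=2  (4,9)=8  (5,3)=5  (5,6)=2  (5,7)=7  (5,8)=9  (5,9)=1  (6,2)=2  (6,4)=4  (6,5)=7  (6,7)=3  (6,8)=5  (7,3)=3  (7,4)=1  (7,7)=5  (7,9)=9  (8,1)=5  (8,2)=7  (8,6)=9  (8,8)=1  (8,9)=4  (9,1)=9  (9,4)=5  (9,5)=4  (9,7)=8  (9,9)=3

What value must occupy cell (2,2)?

9

Cell (2,2) itself could take any of {6, 9} by direct elimination.
Consider where 9 can go in box 1.
(1,1) is out (row 1 already has a 9).
(2,1) is out (column 1 already has a 9).
(3,2) is out (row 3 already has a 9).
So the only cell in box 1 that can hold 9 is (2,2).
Therefore (2,2) = 9.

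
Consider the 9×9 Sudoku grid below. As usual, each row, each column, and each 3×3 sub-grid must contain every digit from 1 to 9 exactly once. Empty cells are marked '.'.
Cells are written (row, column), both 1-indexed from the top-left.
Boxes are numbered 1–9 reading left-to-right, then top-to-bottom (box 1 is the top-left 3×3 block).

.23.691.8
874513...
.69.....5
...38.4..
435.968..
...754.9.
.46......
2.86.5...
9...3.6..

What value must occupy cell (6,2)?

Cell (6,2) itself could take any of {1, 8} by direct elimination.
Consider where 8 can go in row 6.
(6,1) is out (column 1 already has a 8).
(6,3) is out (column 3 already has a 8).
(6,7) is out (column 7 already has a 8).
(6,9) is out (column 9 already has a 8).
So the only cell in row 6 that can hold 8 is (6,2).
Therefore (6,2) = 8.

8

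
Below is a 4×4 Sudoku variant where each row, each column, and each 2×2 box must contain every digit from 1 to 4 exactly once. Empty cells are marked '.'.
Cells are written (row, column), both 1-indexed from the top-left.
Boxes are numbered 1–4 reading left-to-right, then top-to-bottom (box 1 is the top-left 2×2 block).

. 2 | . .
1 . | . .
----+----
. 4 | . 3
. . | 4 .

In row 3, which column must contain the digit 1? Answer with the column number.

Consider where 1 can go in row 3.
(3,1) is out (column 1 already has a 1).
So the only cell in row 3 that can hold 1 is (3,3).
That is column 3.

3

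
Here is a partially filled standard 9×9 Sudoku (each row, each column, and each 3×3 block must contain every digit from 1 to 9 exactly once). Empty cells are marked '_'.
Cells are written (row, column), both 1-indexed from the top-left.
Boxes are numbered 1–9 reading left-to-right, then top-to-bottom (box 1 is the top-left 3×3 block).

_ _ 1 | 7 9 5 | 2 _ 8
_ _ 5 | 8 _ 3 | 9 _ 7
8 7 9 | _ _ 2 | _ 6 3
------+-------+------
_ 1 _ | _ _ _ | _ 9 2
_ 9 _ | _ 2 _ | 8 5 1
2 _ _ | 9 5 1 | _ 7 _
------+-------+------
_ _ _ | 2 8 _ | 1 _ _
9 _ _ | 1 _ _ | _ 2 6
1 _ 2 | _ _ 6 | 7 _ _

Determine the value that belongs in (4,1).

5

Cell (4,1) itself could take any of {3, 4, 5, 6, 7} by direct elimination.
Consider where 5 can go in box 4.
(4,3) is out (column 3 already has a 5).
(5,1) is out (row 5 already has a 5).
(5,3) is out (row 5 already has a 5).
(6,2) is out (row 6 already has a 5).
(6,3) is out (row 6 already has a 5).
So the only cell in box 4 that can hold 5 is (4,1).
Therefore (4,1) = 5.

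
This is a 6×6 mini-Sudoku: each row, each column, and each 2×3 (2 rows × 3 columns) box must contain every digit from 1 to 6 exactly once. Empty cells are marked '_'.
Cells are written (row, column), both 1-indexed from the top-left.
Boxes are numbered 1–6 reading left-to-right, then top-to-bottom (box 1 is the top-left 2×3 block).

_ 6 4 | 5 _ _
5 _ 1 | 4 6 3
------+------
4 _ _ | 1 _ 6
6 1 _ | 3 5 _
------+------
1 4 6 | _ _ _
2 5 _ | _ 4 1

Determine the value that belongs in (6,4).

Row 6 already contains {1, 2, 4, 5}.
Column 4 already contains {1, 3, 4, 5}.
Its 2×3 block (box 6) already contains {1, 4}.
The only value from 1–6 not eliminated is 6, so (6,4) = 6.

6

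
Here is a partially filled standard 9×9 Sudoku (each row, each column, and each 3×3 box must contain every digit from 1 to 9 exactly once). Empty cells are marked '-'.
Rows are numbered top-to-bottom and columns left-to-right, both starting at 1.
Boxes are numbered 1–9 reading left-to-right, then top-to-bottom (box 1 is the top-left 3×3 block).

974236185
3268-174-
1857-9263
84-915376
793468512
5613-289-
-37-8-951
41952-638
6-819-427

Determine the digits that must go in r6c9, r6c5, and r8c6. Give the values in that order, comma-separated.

4,7,7

For r6c9:
  Row 6 already contains {1, 2, 3, 5, 6, 8, 9}.
  Column 9 already contains {1, 2, 3, 5, 6, 7, 8}.
  Its 3×3 block (box 6) already contains {1, 2, 3, 5, 6, 7, 8, 9}.
  The only value from 1–9 not eliminated is 4, so r6c9 = 4.
For r6c5:
  Row 6 already contains {1, 2, 3, 5, 6, 8, 9}.
  Column 5 already contains {1, 2, 3, 6, 8, 9}.
  Its 3×3 block (box 5) already contains {1, 2, 3, 4, 5, 6, 8, 9}.
  The only value from 1–9 not eliminated is 7, so r6c5 = 7.
For r8c6:
  Row 8 already contains {1, 2, 3, 4, 5, 6, 8, 9}.
  Column 6 already contains {1, 2, 5, 6, 8, 9}.
  Its 3×3 block (box 8) already contains {1, 2, 5, 8, 9}.
  The only value from 1–9 not eliminated is 7, so r8c6 = 7.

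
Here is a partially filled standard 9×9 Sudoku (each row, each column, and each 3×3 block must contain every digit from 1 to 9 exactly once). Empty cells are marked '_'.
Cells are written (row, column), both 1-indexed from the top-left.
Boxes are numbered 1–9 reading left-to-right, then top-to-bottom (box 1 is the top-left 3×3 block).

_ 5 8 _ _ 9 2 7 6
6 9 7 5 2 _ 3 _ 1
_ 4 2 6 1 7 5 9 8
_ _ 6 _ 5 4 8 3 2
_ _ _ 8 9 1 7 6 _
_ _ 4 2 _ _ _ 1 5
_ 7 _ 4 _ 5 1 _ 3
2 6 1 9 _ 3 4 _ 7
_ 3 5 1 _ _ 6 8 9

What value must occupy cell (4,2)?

Row 4 already contains {2, 3, 4, 5, 6, 8}.
Column 2 already contains {3, 4, 5, 6, 7, 9}.
Its 3×3 block (box 4) already contains {4, 6}.
The only value from 1–9 not eliminated is 1, so (4,2) = 1.

1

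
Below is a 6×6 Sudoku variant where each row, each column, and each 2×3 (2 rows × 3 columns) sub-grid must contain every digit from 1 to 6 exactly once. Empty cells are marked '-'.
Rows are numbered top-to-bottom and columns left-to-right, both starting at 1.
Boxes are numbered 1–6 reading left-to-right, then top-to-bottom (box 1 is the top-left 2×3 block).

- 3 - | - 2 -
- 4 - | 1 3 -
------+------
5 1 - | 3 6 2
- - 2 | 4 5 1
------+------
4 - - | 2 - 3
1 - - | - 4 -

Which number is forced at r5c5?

Row 5 already contains {2, 3, 4}.
Column 5 already contains {2, 3, 4, 5, 6}.
Its 2×3 block (box 6) already contains {2, 3, 4}.
The only value from 1–6 not eliminated is 1, so r5c5 = 1.

1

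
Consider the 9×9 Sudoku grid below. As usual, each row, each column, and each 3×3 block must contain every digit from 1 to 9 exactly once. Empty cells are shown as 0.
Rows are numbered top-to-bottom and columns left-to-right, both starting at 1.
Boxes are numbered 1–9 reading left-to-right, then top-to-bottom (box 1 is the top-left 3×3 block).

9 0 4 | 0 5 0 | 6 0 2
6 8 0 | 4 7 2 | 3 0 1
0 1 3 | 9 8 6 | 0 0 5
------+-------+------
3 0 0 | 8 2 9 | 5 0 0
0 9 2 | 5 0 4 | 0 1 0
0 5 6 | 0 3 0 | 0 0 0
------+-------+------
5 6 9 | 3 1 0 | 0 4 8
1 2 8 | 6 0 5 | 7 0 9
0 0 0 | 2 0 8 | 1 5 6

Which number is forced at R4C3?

1

Cell R4C3 itself could take any of {1, 7} by direct elimination.
Consider where 1 can go in row 4.
R4C2 is out (column 2 already has a 1).
R4C8 is out (column 8 already has a 1).
R4C9 is out (column 9 already has a 1).
So the only cell in row 4 that can hold 1 is R4C3.
Therefore R4C3 = 1.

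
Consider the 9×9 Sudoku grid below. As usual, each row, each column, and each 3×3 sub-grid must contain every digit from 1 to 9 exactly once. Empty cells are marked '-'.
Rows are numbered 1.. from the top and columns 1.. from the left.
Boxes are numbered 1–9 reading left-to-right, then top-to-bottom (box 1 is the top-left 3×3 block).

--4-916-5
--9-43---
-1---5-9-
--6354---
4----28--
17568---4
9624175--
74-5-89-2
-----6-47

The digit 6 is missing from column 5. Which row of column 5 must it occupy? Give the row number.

3

Consider where 6 can go in column 5.
row 5, column 5 is out (box 5 already has a 6).
row 8, column 5 is out (box 8 already has a 6).
row 9, column 5 is out (row 9 already has a 6).
So the only cell in column 5 that can hold 6 is row 3, column 5.
That is row 3.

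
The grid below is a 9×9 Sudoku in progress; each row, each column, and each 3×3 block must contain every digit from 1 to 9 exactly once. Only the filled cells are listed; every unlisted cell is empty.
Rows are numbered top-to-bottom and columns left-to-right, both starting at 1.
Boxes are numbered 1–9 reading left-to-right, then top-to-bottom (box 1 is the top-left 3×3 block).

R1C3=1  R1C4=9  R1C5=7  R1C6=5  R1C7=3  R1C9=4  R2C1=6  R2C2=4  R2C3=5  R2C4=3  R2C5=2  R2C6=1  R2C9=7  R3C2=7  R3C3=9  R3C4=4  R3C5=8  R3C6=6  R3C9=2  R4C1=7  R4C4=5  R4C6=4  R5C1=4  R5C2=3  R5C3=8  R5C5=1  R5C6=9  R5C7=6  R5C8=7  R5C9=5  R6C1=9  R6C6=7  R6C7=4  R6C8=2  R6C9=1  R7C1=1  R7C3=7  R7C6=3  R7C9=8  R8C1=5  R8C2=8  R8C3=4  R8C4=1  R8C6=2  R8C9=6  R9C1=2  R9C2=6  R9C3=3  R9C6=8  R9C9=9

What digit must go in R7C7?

2

Cell R7C7 itself could take any of {2, 5} by direct elimination.
Consider where 2 can go in row 7.
R7C2 is out (box 7 already has a 2).
R7C4 is out (box 8 already has a 2).
R7C5 is out (column 5 already has a 2).
R7C8 is out (column 8 already has a 2).
So the only cell in row 7 that can hold 2 is R7C7.
Therefore R7C7 = 2.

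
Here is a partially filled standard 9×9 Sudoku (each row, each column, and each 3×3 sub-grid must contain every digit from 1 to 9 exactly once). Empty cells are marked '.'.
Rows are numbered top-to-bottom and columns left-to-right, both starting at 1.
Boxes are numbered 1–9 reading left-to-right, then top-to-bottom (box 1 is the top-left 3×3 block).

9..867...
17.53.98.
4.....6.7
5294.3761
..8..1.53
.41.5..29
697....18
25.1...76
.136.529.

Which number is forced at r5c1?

Row 5 already contains {1, 3, 5, 8}.
Column 1 already contains {1, 2, 4, 5, 6, 9}.
Its 3×3 block (box 4) already contains {1, 2, 4, 5, 8, 9}.
The only value from 1–9 not eliminated is 7, so r5c1 = 7.

7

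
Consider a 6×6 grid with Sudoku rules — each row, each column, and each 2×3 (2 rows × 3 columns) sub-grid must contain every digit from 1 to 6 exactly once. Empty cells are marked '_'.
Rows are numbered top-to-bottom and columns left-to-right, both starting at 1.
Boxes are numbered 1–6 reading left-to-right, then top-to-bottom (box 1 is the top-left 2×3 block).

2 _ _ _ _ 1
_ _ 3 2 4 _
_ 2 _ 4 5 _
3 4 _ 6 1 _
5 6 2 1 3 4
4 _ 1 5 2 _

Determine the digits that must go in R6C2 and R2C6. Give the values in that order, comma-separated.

For R6C2:
  Row 6 already contains {1, 2, 4, 5}.
  Column 2 already contains {2, 4, 6}.
  Its 2×3 block (box 5) already contains {1, 2, 4, 5, 6}.
  The only value from 1–6 not eliminated is 3, so R6C2 = 3.
For R2C6:
  Consider where 5 can go in box 2.
  R1C4 is out (column 4 already has a 5).
  R1C5 is out (column 5 already has a 5).
  So the only cell in box 2 that can hold 5 is R2C6.
  So R2C6 = 5.

3,5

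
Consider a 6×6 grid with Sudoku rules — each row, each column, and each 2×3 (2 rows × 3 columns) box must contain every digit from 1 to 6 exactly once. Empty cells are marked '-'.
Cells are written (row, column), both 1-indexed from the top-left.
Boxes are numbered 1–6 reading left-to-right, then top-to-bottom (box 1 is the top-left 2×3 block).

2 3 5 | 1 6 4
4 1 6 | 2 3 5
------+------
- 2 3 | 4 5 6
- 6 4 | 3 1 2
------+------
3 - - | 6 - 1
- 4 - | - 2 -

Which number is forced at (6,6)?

3

Row 6 already contains {2, 4}.
Column 6 already contains {1, 2, 4, 5, 6}.
Its 2×3 block (box 6) already contains {1, 2, 6}.
The only value from 1–6 not eliminated is 3, so (6,6) = 3.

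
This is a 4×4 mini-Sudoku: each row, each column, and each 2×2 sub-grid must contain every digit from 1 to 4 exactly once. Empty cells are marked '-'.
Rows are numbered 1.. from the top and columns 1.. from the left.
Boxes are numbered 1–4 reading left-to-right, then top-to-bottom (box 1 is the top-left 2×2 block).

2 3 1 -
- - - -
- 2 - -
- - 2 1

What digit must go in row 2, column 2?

1

Cell row 2, column 2 itself could take any of {1, 4} by direct elimination.
Consider where 1 can go in column 2.
row 4, column 2 is out (row 4 already has a 1).
So the only cell in column 2 that can hold 1 is row 2, column 2.
Therefore row 2, column 2 = 1.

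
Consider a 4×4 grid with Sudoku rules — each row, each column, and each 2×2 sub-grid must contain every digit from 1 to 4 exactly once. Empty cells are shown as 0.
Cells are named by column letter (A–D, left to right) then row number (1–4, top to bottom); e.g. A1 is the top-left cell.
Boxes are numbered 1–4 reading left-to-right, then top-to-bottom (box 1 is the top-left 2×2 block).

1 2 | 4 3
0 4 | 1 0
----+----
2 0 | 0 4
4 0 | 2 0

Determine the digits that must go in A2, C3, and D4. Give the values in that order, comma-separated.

3,3,1

For A2:
  Row 2 already contains {1, 4}.
  Column A already contains {1, 2, 4}.
  Its 2×2 block (box 1) already contains {1, 2, 4}.
  The only value from 1–4 not eliminated is 3, so A2 = 3.
For C3:
  Row 3 already contains {2, 4}.
  Column C already contains {1, 2, 4}.
  Its 2×2 block (box 4) already contains {2, 4}.
  The only value from 1–4 not eliminated is 3, so C3 = 3.
For D4:
  Row 4 already contains {2, 4}.
  Column D already contains {3, 4}.
  Its 2×2 block (box 4) already contains {2, 4}.
  The only value from 1–4 not eliminated is 1, so D4 = 1.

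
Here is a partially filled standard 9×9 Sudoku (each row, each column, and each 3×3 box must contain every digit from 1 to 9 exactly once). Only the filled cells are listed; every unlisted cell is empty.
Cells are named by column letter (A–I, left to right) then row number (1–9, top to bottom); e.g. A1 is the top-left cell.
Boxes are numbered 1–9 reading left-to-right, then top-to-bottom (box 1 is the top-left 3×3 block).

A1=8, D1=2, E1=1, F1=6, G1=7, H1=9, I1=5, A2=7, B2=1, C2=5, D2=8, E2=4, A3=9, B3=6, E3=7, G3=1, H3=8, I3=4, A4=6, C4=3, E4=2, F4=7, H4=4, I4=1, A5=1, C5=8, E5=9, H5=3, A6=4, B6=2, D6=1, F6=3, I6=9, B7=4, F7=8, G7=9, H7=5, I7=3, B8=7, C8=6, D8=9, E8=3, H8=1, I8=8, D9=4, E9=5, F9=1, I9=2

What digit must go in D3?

Cell D3 itself could take any of {3, 5} by direct elimination.
Consider where 3 can go in box 2.
F2 is out (column F already has a 3).
F3 is out (column F already has a 3).
So the only cell in box 2 that can hold 3 is D3.
Therefore D3 = 3.

3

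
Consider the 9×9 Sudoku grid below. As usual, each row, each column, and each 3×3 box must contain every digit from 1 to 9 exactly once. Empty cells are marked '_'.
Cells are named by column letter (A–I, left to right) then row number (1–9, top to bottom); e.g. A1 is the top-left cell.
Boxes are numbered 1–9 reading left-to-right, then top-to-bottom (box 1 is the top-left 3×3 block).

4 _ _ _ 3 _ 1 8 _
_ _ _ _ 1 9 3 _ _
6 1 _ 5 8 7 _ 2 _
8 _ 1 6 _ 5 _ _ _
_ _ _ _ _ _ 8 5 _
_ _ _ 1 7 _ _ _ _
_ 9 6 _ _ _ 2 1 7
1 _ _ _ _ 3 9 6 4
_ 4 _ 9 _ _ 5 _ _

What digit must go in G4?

7

Cell G4 itself could take any of {4, 7} by direct elimination.
Consider where 7 can go in column G.
G3 is out (row 3 already has a 7).
G6 is out (row 6 already has a 7).
So the only cell in column G that can hold 7 is G4.
Therefore G4 = 7.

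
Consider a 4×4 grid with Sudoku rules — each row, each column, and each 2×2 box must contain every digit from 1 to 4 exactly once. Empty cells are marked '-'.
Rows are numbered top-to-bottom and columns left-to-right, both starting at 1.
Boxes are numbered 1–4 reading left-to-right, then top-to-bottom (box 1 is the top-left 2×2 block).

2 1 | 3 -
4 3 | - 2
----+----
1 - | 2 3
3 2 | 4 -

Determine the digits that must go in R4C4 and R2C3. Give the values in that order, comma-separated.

For R4C4:
  Row 4 already contains {2, 3, 4}.
  Column 4 already contains {2, 3}.
  Its 2×2 block (box 4) already contains {2, 3, 4}.
  The only value from 1–4 not eliminated is 1, so R4C4 = 1.
For R2C3:
  Row 2 already contains {2, 3, 4}.
  Column 3 already contains {2, 3, 4}.
  Its 2×2 block (box 2) already contains {2, 3}.
  The only value from 1–4 not eliminated is 1, so R2C3 = 1.

1,1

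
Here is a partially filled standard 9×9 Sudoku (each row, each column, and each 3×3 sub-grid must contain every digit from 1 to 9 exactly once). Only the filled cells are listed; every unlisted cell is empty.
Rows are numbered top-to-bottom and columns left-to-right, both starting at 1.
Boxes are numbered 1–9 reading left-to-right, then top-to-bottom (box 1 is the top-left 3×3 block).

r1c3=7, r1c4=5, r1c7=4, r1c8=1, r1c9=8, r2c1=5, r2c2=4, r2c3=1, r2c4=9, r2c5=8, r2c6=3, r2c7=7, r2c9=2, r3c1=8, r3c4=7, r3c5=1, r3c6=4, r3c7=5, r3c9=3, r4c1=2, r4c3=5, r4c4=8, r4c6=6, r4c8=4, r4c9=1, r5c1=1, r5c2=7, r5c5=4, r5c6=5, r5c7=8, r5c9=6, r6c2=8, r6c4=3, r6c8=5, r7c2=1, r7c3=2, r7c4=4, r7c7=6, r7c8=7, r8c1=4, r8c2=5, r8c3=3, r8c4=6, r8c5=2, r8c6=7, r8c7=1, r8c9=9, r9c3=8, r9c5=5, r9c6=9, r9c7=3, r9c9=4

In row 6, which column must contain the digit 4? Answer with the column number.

Consider where 4 can go in row 6.
r6c1 is out (column 1 already has a 4).
r6c5 is out (column 5 already has a 4).
r6c6 is out (column 6 already has a 4).
r6c7 is out (column 7 already has a 4).
r6c9 is out (column 9 already has a 4).
So the only cell in row 6 that can hold 4 is r6c3.
That is column 3.

3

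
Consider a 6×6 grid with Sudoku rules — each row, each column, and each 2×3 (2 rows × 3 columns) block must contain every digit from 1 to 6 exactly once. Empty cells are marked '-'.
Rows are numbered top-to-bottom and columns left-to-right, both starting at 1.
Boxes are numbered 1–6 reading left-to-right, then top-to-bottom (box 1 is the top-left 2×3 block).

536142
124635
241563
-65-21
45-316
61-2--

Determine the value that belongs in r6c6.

4

Row 6 already contains {1, 2, 6}.
Column 6 already contains {1, 2, 3, 5, 6}.
Its 2×3 block (box 6) already contains {1, 2, 3, 6}.
The only value from 1–6 not eliminated is 4, so r6c6 = 4.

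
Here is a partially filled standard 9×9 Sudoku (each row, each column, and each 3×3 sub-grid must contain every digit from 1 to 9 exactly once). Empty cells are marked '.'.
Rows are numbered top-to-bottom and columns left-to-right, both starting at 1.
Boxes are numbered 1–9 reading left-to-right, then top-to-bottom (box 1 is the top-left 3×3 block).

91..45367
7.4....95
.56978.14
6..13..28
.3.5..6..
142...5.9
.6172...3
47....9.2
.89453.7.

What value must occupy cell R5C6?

Cell R5C6 itself could take any of {2, 4, 7, 9} by direct elimination.
Consider where 2 can go in row 5.
R5C1 is out (box 4 already has a 2).
R5C3 is out (column 3 already has a 2).
R5C5 is out (column 5 already has a 2).
R5C8 is out (column 8 already has a 2).
R5C9 is out (column 9 already has a 2).
So the only cell in row 5 that can hold 2 is R5C6.
Therefore R5C6 = 2.

2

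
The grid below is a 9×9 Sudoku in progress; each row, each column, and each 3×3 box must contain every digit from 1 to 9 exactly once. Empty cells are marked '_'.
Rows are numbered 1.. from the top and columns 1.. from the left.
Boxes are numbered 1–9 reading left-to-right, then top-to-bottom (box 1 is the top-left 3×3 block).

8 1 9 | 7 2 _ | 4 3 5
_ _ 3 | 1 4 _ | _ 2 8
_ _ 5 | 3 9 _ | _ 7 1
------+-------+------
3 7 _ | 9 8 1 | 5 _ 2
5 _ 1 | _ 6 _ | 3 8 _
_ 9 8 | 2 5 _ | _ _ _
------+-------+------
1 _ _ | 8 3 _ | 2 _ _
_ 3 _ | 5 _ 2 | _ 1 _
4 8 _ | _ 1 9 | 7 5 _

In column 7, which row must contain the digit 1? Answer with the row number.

Consider where 1 can go in column 7.
row 2, column 7 is out (row 2 already has a 1).
row 3, column 7 is out (row 3 already has a 1).
row 8, column 7 is out (row 8 already has a 1).
So the only cell in column 7 that can hold 1 is row 6, column 7.
That is row 6.

6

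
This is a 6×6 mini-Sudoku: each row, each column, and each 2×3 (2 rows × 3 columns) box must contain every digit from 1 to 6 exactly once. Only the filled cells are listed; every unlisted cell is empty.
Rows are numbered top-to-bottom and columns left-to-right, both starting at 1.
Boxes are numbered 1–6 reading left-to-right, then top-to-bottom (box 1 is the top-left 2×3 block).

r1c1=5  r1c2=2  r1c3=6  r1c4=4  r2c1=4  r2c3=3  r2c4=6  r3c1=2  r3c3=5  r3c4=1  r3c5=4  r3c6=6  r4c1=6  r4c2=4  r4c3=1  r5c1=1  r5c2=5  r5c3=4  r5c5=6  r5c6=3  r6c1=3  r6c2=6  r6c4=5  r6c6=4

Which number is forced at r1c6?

1

Row 1 already contains {2, 4, 5, 6}.
Column 6 already contains {3, 4, 6}.
Its 2×3 block (box 2) already contains {4, 6}.
The only value from 1–6 not eliminated is 1, so r1c6 = 1.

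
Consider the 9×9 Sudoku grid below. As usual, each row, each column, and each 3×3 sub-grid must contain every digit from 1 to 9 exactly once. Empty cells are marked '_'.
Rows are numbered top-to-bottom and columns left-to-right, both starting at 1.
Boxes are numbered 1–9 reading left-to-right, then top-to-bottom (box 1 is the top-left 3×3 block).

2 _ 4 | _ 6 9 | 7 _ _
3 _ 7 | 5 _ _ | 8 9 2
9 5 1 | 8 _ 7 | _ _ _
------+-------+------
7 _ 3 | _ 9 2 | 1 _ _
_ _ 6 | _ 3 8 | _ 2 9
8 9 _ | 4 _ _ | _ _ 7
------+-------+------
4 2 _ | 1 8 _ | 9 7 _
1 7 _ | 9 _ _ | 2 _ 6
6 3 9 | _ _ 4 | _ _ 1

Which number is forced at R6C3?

Cell R6C3 itself could take any of {2, 5} by direct elimination.
Consider where 2 can go in column 3.
R7C3 is out (row 7 already has a 2).
R8C3 is out (row 8 already has a 2).
So the only cell in column 3 that can hold 2 is R6C3.
Therefore R6C3 = 2.

2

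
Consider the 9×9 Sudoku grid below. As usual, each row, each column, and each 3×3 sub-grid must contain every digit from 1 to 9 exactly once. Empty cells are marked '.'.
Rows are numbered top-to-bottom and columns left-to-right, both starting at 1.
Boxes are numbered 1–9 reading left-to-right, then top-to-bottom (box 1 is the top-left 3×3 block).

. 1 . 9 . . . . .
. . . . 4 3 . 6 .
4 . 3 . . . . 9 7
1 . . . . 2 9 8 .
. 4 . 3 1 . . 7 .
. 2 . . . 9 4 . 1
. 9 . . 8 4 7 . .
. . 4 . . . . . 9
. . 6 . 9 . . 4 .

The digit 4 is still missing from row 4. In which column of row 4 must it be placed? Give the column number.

Consider where 4 can go in row 4.
R4C2 is out (column 2 already has a 4).
R4C3 is out (column 3 already has a 4).
R4C5 is out (column 5 already has a 4).
R4C9 is out (box 6 already has a 4).
So the only cell in row 4 that can hold 4 is R4C4.
That is column 4.

4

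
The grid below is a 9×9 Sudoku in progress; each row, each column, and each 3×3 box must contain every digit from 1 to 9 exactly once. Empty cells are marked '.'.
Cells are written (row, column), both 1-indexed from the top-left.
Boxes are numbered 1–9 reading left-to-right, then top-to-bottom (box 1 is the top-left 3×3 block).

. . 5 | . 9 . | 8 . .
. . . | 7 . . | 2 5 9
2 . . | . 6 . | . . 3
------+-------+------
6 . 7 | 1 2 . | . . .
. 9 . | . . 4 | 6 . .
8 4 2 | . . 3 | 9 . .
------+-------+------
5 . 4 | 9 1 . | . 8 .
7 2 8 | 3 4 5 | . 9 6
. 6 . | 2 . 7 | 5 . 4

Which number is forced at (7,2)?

3

Row 7 already contains {1, 4, 5, 8, 9}.
Column 2 already contains {2, 4, 6, 9}.
Its 3×3 block (box 7) already contains {2, 4, 5, 6, 7, 8}.
The only value from 1–9 not eliminated is 3, so (7,2) = 3.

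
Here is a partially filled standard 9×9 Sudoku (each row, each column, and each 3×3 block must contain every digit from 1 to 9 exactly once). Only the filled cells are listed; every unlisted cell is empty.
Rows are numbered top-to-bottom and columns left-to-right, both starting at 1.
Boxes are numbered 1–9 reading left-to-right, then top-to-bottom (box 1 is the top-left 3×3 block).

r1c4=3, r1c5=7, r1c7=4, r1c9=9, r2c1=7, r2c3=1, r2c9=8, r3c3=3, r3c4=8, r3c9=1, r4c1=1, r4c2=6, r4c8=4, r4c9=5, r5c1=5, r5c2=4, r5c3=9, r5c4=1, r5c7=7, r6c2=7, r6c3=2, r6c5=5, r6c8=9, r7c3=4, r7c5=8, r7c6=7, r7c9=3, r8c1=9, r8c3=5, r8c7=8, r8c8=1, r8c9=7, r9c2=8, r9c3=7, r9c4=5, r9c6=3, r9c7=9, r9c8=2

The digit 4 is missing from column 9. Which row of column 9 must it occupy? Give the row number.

9

Consider where 4 can go in column 9.
r5c9 is out (row 5 already has a 4).
r6c9 is out (box 6 already has a 4).
So the only cell in column 9 that can hold 4 is r9c9.
That is row 9.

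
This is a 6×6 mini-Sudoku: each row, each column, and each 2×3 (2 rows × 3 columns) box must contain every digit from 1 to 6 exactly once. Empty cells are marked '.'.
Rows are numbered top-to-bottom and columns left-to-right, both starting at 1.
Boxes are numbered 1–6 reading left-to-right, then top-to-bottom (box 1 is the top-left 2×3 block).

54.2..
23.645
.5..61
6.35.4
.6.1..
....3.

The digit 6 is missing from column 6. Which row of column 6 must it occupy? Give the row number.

6

Consider where 6 can go in column 6.
r1c6 is out (box 2 already has a 6).
r5c6 is out (row 5 already has a 6).
So the only cell in column 6 that can hold 6 is r6c6.
That is row 6.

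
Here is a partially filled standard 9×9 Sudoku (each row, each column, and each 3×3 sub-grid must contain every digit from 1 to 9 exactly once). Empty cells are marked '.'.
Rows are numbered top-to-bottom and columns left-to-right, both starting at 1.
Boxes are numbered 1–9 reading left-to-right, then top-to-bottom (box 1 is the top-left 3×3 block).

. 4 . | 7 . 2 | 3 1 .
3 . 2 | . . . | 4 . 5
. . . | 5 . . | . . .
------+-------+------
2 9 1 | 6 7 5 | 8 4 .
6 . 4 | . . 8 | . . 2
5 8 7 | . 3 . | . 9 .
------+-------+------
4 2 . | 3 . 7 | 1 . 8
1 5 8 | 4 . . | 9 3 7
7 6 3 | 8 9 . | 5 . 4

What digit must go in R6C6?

4

Cell R6C6 itself could take any of {1, 4} by direct elimination.
Consider where 4 can go in row 6.
R6C4 is out (column 4 already has a 4).
R6C7 is out (column 7 already has a 4).
R6C9 is out (column 9 already has a 4).
So the only cell in row 6 that can hold 4 is R6C6.
Therefore R6C6 = 4.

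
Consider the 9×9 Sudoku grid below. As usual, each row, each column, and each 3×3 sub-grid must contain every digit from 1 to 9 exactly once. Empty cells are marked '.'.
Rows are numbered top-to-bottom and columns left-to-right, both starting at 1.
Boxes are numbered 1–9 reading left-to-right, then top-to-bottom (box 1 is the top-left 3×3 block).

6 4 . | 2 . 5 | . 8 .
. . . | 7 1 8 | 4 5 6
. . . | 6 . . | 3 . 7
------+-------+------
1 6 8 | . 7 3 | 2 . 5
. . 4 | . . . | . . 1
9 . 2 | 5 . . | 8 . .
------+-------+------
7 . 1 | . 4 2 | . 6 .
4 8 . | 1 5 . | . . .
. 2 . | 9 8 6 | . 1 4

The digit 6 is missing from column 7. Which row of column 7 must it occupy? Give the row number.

Consider where 6 can go in column 7.
r1c7 is out (row 1 already has a 6).
r7c7 is out (row 7 already has a 6).
r8c7 is out (box 9 already has a 6).
r9c7 is out (row 9 already has a 6).
So the only cell in column 7 that can hold 6 is r5c7.
That is row 5.

5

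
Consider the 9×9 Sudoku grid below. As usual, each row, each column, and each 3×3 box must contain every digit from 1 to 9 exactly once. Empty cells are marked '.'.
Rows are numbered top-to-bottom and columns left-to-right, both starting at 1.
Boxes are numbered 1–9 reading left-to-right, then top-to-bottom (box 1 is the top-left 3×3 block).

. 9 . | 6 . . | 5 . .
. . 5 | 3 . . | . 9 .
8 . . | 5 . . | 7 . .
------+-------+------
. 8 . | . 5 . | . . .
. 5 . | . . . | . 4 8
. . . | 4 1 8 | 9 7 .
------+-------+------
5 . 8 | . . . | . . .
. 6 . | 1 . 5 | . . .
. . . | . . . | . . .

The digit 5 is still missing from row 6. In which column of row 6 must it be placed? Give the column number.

9

Consider where 5 can go in row 6.
r6c1 is out (column 1 already has a 5).
r6c2 is out (column 2 already has a 5).
r6c3 is out (column 3 already has a 5).
So the only cell in row 6 that can hold 5 is r6c9.
That is column 9.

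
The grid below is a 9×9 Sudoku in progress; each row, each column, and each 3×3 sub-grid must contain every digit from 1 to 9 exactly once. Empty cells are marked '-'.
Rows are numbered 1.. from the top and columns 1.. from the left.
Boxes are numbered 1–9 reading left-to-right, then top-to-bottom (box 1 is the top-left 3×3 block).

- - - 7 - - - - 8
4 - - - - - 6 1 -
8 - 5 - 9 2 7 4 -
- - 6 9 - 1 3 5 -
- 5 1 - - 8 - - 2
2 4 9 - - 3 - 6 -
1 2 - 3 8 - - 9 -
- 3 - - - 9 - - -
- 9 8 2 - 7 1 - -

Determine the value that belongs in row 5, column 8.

Row 5 already contains {1, 2, 5, 8}.
Column 8 already contains {1, 4, 5, 6, 9}.
Its 3×3 block (box 6) already contains {2, 3, 5, 6}.
The only value from 1–9 not eliminated is 7, so row 5, column 8 = 7.

7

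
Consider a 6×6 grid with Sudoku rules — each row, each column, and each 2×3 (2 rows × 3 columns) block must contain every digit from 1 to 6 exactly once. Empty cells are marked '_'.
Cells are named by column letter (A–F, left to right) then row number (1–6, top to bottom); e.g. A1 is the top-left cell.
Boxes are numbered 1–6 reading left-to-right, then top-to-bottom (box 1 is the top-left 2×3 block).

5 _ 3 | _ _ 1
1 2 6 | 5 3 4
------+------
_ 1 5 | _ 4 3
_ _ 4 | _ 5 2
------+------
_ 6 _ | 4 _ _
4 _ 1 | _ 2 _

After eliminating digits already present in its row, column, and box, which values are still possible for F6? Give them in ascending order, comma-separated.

Row 6 already contains {1, 2, 4}.
Column F already contains {1, 2, 3, 4}.
Its 2×3 block (box 6) already contains {2, 4}.
Removing those from 1–6 leaves {5, 6} as the candidates for F6.

5,6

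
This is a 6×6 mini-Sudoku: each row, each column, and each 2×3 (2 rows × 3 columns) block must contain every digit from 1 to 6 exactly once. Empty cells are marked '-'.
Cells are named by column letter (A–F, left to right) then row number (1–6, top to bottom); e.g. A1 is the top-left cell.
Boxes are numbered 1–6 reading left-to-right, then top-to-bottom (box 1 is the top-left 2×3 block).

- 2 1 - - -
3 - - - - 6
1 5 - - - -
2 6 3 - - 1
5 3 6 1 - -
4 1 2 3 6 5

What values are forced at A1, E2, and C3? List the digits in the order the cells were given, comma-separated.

For A1:
  Row 1 already contains {1, 2}.
  Column A already contains {1, 2, 3, 4, 5}.
  Its 2×3 block (box 1) already contains {1, 2, 3}.
  The only value from 1–6 not eliminated is 6, so A1 = 6.
For E2:
  Consider where 1 can go in row 2.
  B2 is out (column B already has a 1).
  C2 is out (column C already has a 1).
  D2 is out (column D already has a 1).
  So the only cell in row 2 that can hold 1 is E2.
  So E2 = 1.
For C3:
  Row 3 already contains {1, 5}.
  Column C already contains {1, 2, 3, 6}.
  Its 2×3 block (box 3) already contains {1, 2, 3, 5, 6}.
  The only value from 1–6 not eliminated is 4, so C3 = 4.

6,1,4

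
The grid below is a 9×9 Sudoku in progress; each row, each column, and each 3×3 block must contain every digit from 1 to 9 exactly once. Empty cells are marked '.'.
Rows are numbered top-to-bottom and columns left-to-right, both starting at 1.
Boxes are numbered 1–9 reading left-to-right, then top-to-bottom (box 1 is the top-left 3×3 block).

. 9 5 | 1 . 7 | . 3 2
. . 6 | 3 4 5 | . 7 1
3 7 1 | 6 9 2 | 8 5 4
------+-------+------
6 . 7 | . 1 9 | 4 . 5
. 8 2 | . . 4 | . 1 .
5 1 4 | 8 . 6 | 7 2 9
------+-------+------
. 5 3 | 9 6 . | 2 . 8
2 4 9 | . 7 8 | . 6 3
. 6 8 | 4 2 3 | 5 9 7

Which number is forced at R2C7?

Row 2 already contains {1, 3, 4, 5, 6, 7}.
Column 7 already contains {2, 4, 5, 7, 8}.
Its 3×3 block (box 3) already contains {1, 2, 3, 4, 5, 7, 8}.
The only value from 1–9 not eliminated is 9, so R2C7 = 9.

9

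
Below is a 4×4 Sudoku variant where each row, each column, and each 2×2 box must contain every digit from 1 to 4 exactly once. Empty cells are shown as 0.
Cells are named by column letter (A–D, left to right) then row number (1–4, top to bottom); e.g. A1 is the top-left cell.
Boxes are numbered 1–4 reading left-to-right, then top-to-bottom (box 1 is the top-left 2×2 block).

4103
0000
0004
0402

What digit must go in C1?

2

Row 1 already contains {1, 3, 4}.
Column C already contains {}.
Its 2×2 block (box 2) already contains {3}.
The only value from 1–4 not eliminated is 2, so C1 = 2.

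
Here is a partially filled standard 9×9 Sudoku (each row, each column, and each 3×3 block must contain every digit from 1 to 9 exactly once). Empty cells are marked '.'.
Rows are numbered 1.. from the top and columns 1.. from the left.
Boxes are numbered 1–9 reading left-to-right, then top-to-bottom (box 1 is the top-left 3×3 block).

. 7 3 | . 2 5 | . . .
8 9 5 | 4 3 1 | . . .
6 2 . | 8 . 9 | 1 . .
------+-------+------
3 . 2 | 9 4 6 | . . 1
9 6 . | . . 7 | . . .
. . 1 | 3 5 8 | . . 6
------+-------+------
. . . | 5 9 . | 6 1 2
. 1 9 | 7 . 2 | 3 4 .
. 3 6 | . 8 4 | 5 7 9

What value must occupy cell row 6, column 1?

7

Cell row 6, column 1 itself could take any of {4, 7} by direct elimination.
Consider where 7 can go in box 4.
row 4, column 2 is out (column 2 already has a 7).
row 5, column 3 is out (row 5 already has a 7).
row 6, column 2 is out (column 2 already has a 7).
So the only cell in box 4 that can hold 7 is row 6, column 1.
Therefore row 6, column 1 = 7.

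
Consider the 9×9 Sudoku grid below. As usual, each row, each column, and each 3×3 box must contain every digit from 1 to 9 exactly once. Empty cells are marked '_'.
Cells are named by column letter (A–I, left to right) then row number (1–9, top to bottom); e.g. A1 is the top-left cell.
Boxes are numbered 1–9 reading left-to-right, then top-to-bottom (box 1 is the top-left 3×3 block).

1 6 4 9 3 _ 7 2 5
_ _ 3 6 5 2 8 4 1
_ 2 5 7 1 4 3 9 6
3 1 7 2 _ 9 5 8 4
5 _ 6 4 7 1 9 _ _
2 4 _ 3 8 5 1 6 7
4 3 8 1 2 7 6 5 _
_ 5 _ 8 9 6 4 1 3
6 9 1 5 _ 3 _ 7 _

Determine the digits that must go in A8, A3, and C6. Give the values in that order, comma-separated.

7,8,9

For A8:
  Row 8 already contains {1, 3, 4, 5, 6, 8, 9}.
  Column A already contains {1, 2, 3, 4, 5, 6}.
  Its 3×3 block (box 7) already contains {1, 3, 4, 5, 6, 8, 9}.
  The only value from 1–9 not eliminated is 7, so A8 = 7.
For A3:
  Row 3 already contains {1, 2, 3, 4, 5, 6, 7, 9}.
  Column A already contains {1, 2, 3, 4, 5, 6}.
  Its 3×3 block (box 1) already contains {1, 2, 3, 4, 5, 6}.
  The only value from 1–9 not eliminated is 8, so A3 = 8.
For C6:
  Row 6 already contains {1, 2, 3, 4, 5, 6, 7, 8}.
  Column C already contains {1, 3, 4, 5, 6, 7, 8}.
  Its 3×3 block (box 4) already contains {1, 2, 3, 4, 5, 6, 7}.
  The only value from 1–9 not eliminated is 9, so C6 = 9.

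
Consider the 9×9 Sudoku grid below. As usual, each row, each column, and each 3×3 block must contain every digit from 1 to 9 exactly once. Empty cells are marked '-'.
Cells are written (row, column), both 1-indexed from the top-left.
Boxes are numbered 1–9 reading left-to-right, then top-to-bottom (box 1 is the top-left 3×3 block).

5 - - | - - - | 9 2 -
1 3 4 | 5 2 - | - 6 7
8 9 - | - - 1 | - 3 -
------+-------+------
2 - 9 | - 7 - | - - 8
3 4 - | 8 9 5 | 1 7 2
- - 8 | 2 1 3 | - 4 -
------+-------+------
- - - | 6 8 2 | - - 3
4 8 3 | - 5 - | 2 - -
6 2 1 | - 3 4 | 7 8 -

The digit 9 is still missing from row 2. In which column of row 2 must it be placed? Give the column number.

Consider where 9 can go in row 2.
(2,7) is out (column 7 already has a 9).
So the only cell in row 2 that can hold 9 is (2,6).
That is column 6.

6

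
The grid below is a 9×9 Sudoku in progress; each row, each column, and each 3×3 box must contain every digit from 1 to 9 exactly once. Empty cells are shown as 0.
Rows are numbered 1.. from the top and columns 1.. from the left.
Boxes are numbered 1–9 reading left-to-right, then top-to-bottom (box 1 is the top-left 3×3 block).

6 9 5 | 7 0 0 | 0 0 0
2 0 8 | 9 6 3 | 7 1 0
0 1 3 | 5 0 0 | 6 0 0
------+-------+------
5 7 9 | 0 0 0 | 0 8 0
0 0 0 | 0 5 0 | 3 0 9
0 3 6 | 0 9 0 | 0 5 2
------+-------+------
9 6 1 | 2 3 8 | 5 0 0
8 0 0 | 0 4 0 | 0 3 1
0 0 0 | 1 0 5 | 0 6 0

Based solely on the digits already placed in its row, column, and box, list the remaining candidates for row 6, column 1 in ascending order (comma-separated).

1,4

Row 6 already contains {2, 3, 5, 6, 9}.
Column 1 already contains {2, 5, 6, 8, 9}.
Its 3×3 block (box 4) already contains {3, 5, 6, 7, 9}.
Removing those from 1–9 leaves {1, 4} as the candidates for row 6, column 1.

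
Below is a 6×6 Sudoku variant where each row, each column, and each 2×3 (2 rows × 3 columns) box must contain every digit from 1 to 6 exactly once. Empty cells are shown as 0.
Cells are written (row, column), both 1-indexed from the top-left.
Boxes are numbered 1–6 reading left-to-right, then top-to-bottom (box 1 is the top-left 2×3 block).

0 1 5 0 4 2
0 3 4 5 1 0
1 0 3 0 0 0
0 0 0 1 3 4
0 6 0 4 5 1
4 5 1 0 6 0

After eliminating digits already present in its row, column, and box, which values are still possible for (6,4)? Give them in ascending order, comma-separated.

2,3

Row 6 already contains {1, 4, 5, 6}.
Column 4 already contains {1, 4, 5}.
Its 2×3 block (box 6) already contains {1, 4, 5, 6}.
Removing those from 1–6 leaves {2, 3} as the candidates for (6,4).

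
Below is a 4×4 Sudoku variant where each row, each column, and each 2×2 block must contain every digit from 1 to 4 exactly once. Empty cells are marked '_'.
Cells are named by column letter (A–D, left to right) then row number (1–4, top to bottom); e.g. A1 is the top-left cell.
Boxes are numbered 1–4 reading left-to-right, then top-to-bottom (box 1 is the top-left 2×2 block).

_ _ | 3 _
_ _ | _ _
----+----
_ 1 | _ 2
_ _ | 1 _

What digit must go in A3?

3

Cell A3 itself could take any of {3, 4} by direct elimination.
Consider where 3 can go in row 3.
C3 is out (column C already has a 3).
So the only cell in row 3 that can hold 3 is A3.
Therefore A3 = 3.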